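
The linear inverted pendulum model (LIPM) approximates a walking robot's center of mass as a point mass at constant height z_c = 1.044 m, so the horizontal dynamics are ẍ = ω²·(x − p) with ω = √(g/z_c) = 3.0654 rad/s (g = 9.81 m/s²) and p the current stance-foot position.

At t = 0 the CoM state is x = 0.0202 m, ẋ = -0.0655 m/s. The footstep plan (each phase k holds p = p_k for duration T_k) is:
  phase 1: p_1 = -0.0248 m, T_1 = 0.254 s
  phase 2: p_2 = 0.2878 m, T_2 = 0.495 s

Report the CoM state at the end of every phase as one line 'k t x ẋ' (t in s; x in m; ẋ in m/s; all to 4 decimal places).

phase 1: p=-0.0248, T=0.254, ωT=0.778612, cosh=1.318744, sinh=0.859701; start (x,ẋ)=(0.020200, -0.065500) → end (x,ẋ)=(0.016174, 0.032212)
phase 2: p=0.2878, T=0.495, ωT=1.517373, cosh=2.389758, sinh=2.170471; start (x,ẋ)=(0.016174, 0.032212) → end (x,ẋ)=(-0.338513, -1.730249)

1 0.2540 0.0162 0.0322
2 0.7490 -0.3385 -1.7302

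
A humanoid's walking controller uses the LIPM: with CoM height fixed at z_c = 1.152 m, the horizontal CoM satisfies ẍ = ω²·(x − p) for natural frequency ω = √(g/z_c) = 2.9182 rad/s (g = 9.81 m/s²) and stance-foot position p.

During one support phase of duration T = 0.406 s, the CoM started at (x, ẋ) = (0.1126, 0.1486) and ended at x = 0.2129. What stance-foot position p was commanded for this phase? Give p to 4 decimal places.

ωT = 2.9182·0.406 = 1.184789; cosh(ωT) = 1.787904, sinh(ωT) = 1.482093
x(T) = p + (x₀−p)·cosh(ωT) + (ẋ₀/ω)·sinh(ωT) ⇒ p·(1 − cosh) = x(T) − x₀·cosh − (ẋ₀/ω)·sinh
numerator   = 0.2129 − (0.1126)·1.787904 − (0.1486/2.9182)·1.482093 = -0.063889
denominator = 1 − 1.787904 = -0.787904
p = -0.063889 / -0.787904 = 0.0811

p = 0.0811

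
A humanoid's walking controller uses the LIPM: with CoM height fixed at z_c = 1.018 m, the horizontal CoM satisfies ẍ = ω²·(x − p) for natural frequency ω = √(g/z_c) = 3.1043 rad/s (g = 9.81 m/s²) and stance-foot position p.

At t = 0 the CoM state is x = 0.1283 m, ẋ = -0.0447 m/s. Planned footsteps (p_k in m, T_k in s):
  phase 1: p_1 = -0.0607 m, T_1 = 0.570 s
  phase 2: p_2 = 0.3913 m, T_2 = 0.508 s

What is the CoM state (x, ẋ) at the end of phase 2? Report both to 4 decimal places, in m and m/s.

x = 1.7337, ẋ = 4.4349

phase 1: p=-0.0607, T=0.570, ωT=1.769451, cosh=3.019029, sinh=2.848602; start (x,ẋ)=(0.128300, -0.044700) → end (x,ẋ)=(0.468878, 1.536361)
phase 2: p=0.3913, T=0.508, ωT=1.576984, cosh=2.523467, sinh=2.316870; start (x,ẋ)=(0.468878, 1.536361) → end (x,ẋ)=(1.733717, 4.434919)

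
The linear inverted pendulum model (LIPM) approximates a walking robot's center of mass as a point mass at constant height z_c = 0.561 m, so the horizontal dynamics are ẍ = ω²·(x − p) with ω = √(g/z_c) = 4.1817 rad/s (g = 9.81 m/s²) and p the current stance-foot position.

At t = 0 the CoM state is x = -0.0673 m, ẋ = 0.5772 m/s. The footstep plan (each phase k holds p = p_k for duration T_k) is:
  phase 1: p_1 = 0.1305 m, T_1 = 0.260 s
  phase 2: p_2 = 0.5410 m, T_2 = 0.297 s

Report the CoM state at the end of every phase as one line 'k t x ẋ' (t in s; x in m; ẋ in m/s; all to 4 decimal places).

phase 1: p=0.1305, T=0.260, ωT=1.087242, cosh=1.651614, sinh=1.314469; start (x,ẋ)=(-0.067300, 0.577200) → end (x,ẋ)=(-0.014753, -0.133939)
phase 2: p=0.5410, T=0.297, ωT=1.241965, cosh=1.875613, sinh=1.586797; start (x,ẋ)=(-0.014753, -0.133939) → end (x,ẋ)=(-0.552202, -3.938921)

1 0.2600 -0.0148 -0.1339
2 0.5570 -0.5522 -3.9389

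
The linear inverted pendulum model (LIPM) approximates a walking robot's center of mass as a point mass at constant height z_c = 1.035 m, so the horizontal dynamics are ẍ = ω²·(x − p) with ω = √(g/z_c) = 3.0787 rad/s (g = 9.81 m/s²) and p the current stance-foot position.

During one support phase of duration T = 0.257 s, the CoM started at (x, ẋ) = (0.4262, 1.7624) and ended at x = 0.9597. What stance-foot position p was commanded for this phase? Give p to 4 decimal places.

p = 0.3297

ωT = 3.0787·0.257 = 0.791226; cosh(ωT) = 1.329694, sinh(ωT) = 0.876405
x(T) = p + (x₀−p)·cosh(ωT) + (ẋ₀/ω)·sinh(ωT) ⇒ p·(1 − cosh) = x(T) − x₀·cosh − (ẋ₀/ω)·sinh
numerator   = 0.9597 − (0.4262)·1.329694 − (1.7624/3.0787)·0.876405 = -0.108713
denominator = 1 − 1.329694 = -0.329694
p = -0.108713 / -0.329694 = 0.3297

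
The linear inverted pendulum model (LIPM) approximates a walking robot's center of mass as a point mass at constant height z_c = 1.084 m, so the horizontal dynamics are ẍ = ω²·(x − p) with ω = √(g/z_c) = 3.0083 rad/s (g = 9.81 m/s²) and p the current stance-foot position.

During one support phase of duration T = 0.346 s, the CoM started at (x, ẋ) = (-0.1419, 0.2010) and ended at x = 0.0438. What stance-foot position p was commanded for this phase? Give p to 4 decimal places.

p = -0.3156

ωT = 3.0083·0.346 = 1.040872; cosh(ωT) = 1.592416, sinh(ωT) = 1.239269
x(T) = p + (x₀−p)·cosh(ωT) + (ẋ₀/ω)·sinh(ωT) ⇒ p·(1 − cosh) = x(T) − x₀·cosh − (ẋ₀/ω)·sinh
numerator   = 0.0438 − (-0.1419)·1.592416 − (0.2010/3.0083)·1.239269 = 0.186962
denominator = 1 − 1.592416 = -0.592416
p = 0.186962 / -0.592416 = -0.3156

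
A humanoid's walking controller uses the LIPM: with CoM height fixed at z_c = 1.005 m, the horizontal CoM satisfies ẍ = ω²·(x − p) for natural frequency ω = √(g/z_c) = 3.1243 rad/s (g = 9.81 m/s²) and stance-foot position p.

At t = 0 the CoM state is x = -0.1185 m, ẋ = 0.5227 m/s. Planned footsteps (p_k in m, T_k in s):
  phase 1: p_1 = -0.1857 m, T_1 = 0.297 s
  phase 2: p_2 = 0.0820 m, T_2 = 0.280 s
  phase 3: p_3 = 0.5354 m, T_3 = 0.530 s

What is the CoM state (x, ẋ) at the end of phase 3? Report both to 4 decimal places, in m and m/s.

x = 1.3364, ẋ = 2.8495

phase 1: p=-0.1857, T=0.297, ωT=0.927917, cosh=1.462306, sinh=1.066930; start (x,ẋ)=(-0.118500, 0.522700) → end (x,ẋ)=(0.091066, 0.988352)
phase 2: p=0.0820, T=0.280, ωT=0.874804, cosh=1.407674, sinh=0.990731; start (x,ẋ)=(0.091066, 0.988352) → end (x,ẋ)=(0.408173, 1.419340)
phase 3: p=0.5354, T=0.530, ωT=1.655879, cosh=2.714303, sinh=2.523379; start (x,ẋ)=(0.408173, 1.419340) → end (x,ẋ)=(1.336415, 2.849489)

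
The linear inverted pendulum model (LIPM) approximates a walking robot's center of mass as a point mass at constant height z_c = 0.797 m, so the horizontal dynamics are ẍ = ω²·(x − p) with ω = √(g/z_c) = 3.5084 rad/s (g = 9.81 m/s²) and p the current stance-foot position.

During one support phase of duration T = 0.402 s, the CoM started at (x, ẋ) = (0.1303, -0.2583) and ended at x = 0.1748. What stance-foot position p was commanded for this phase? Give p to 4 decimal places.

ωT = 3.5084·0.402 = 1.410377; cosh(ωT) = 2.170775, sinh(ωT) = 1.926724
x(T) = p + (x₀−p)·cosh(ωT) + (ẋ₀/ω)·sinh(ωT) ⇒ p·(1 − cosh) = x(T) − x₀·cosh − (ẋ₀/ω)·sinh
numerator   = 0.1748 − (0.1303)·2.170775 − (-0.2583/3.5084)·1.926724 = 0.033800
denominator = 1 − 2.170775 = -1.170775
p = 0.033800 / -1.170775 = -0.0289

p = -0.0289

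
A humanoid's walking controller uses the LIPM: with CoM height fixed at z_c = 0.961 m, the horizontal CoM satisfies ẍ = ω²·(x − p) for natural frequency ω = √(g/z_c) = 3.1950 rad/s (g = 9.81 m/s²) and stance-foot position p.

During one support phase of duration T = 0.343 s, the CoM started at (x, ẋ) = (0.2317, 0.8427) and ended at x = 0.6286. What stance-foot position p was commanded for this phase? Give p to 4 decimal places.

ωT = 3.1950·0.343 = 1.095885; cosh(ωT) = 1.663036, sinh(ωT) = 1.328793
x(T) = p + (x₀−p)·cosh(ωT) + (ẋ₀/ω)·sinh(ωT) ⇒ p·(1 − cosh) = x(T) − x₀·cosh − (ẋ₀/ω)·sinh
numerator   = 0.6286 − (0.2317)·1.663036 − (0.8427/3.1950)·1.328793 = -0.107202
denominator = 1 − 1.663036 = -0.663036
p = -0.107202 / -0.663036 = 0.1617

p = 0.1617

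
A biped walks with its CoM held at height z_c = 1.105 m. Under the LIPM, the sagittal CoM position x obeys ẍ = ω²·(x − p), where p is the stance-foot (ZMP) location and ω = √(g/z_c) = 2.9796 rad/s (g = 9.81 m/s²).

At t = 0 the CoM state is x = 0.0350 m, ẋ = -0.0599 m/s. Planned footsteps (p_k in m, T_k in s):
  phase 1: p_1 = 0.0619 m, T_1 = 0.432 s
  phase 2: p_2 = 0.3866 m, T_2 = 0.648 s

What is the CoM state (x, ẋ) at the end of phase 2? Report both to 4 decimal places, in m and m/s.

phase 1: p=0.0619, T=0.432, ωT=1.287187, cosh=1.949314, sinh=1.673268; start (x,ẋ)=(0.035000, -0.059900) → end (x,ẋ)=(-0.024175, -0.250878)
phase 2: p=0.3866, T=0.648, ωT=1.930781, cosh=3.519963, sinh=3.374928; start (x,ẋ)=(-0.024175, -0.250878) → end (x,ẋ)=(-1.343477, -5.013809)

x = -1.3435, ẋ = -5.0138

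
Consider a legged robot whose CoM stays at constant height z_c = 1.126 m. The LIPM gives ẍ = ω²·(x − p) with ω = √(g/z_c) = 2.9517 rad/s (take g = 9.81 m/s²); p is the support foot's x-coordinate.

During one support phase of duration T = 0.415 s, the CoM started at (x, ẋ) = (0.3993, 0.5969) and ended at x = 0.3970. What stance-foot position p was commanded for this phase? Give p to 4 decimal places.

p = 0.7725

ωT = 2.9517·0.415 = 1.224956; cosh(ωT) = 1.848893, sinh(ωT) = 1.555122
x(T) = p + (x₀−p)·cosh(ωT) + (ẋ₀/ω)·sinh(ωT) ⇒ p·(1 − cosh) = x(T) − x₀·cosh − (ẋ₀/ω)·sinh
numerator   = 0.3970 − (0.3993)·1.848893 − (0.5969/2.9517)·1.555122 = -0.655743
denominator = 1 − 1.848893 = -0.848893
p = -0.655743 / -0.848893 = 0.7725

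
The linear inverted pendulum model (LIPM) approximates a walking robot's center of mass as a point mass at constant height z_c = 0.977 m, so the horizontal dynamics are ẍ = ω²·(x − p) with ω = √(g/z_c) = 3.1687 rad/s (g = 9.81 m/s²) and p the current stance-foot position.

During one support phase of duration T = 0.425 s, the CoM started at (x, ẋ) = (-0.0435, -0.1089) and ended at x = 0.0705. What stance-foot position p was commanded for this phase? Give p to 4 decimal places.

p = -0.2104

ωT = 3.1687·0.425 = 1.346697; cosh(ωT) = 2.052403, sinh(ωT) = 1.792305
x(T) = p + (x₀−p)·cosh(ωT) + (ẋ₀/ω)·sinh(ωT) ⇒ p·(1 − cosh) = x(T) − x₀·cosh − (ẋ₀/ω)·sinh
numerator   = 0.0705 − (-0.0435)·2.052403 − (-0.1089/3.1687)·1.792305 = 0.221376
denominator = 1 − 2.052403 = -1.052403
p = 0.221376 / -1.052403 = -0.2104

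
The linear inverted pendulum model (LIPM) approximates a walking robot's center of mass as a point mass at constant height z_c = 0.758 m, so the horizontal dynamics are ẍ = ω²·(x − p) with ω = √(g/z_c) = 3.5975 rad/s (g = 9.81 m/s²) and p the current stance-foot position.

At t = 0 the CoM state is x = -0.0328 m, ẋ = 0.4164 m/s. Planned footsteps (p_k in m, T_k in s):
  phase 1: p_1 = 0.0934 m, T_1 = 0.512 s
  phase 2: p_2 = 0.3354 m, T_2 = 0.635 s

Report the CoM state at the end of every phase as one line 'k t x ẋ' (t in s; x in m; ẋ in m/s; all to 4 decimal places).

1 0.5120 0.0413 -0.0496
2 1.1470 -1.1909 -5.3880

phase 1: p=0.0934, T=0.512, ωT=1.841920, cosh=3.233576, sinh=3.075063; start (x,ẋ)=(-0.032800, 0.416400) → end (x,ẋ)=(0.041252, -0.049631)
phase 2: p=0.3354, T=0.635, ωT=2.284413, cosh=4.960875, sinh=4.859041; start (x,ẋ)=(0.041252, -0.049631) → end (x,ẋ)=(-1.190866, -5.388037)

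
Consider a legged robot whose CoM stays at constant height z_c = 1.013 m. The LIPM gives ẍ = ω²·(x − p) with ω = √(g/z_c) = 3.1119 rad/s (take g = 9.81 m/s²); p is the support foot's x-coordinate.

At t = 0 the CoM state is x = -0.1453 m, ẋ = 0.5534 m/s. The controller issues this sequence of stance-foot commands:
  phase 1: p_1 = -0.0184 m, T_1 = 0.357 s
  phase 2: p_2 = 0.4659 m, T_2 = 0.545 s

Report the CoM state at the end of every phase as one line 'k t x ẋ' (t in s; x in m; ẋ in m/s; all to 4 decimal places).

phase 1: p=-0.0184, T=0.357, ωT=1.110948, cosh=1.683242, sinh=1.353995; start (x,ẋ)=(-0.145300, 0.553400) → end (x,ẋ)=(0.008782, 0.396813)
phase 2: p=0.4659, T=0.545, ωT=1.695986, cosh=2.817717, sinh=2.634299; start (x,ẋ)=(0.008782, 0.396813) → end (x,ẋ)=(-0.486216, -2.629195)

1 0.3570 0.0088 0.3968
2 0.9020 -0.4862 -2.6292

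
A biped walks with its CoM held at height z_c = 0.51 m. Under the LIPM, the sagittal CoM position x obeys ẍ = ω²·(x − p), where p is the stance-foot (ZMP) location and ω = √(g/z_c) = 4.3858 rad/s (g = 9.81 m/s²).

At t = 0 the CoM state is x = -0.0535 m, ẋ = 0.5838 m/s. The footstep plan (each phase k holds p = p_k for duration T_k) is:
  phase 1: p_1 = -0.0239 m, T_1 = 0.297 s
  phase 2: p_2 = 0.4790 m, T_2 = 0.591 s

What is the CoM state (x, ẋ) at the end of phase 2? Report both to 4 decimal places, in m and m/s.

x = -0.3569, ẋ = -3.4865

phase 1: p=-0.0239, T=0.297, ωT=1.302583, cosh=1.975307, sinh=1.703478; start (x,ẋ)=(-0.053500, 0.583800) → end (x,ẋ)=(0.144383, 0.932039)
phase 2: p=0.4790, T=0.591, ωT=2.592008, cosh=6.715716, sinh=6.640846; start (x,ẋ)=(0.144383, 0.932039) → end (x,ẋ)=(-0.356925, -3.486543)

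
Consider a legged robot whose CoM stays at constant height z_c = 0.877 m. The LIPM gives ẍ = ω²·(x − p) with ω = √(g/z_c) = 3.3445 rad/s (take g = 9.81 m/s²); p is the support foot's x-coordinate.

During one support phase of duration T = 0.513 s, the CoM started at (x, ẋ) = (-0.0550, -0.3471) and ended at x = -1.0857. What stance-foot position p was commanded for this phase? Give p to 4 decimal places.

p = 0.3468

ωT = 3.3445·0.513 = 1.715728; cosh(ωT) = 2.870279, sinh(ωT) = 2.690446
x(T) = p + (x₀−p)·cosh(ωT) + (ẋ₀/ω)·sinh(ωT) ⇒ p·(1 − cosh) = x(T) − x₀·cosh − (ẋ₀/ω)·sinh
numerator   = -1.0857 − (-0.0550)·2.870279 − (-0.3471/3.3445)·2.690446 = -0.648614
denominator = 1 − 2.870279 = -1.870279
p = -0.648614 / -1.870279 = 0.3468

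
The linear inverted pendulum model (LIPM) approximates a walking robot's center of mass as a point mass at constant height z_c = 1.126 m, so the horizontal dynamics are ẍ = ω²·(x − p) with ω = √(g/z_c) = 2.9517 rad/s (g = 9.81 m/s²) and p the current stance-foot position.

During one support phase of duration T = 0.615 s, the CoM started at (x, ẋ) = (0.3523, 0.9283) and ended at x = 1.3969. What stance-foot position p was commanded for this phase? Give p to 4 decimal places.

p = 0.3039

ωT = 2.9517·0.615 = 1.815296; cosh(ωT) = 3.152840, sinh(ωT) = 2.990051
x(T) = p + (x₀−p)·cosh(ωT) + (ẋ₀/ω)·sinh(ωT) ⇒ p·(1 − cosh) = x(T) − x₀·cosh − (ẋ₀/ω)·sinh
numerator   = 1.3969 − (0.3523)·3.152840 − (0.9283/2.9517)·2.990051 = -0.654207
denominator = 1 − 3.152840 = -2.152840
p = -0.654207 / -2.152840 = 0.3039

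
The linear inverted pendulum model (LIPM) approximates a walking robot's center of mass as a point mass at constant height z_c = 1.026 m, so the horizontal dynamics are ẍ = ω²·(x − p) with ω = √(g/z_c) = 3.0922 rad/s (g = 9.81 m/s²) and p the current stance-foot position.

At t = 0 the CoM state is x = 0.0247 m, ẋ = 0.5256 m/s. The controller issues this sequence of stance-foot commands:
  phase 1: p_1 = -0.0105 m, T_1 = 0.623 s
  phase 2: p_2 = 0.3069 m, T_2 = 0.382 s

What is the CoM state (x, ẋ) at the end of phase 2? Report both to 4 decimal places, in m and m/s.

x = 2.0328, ẋ = 5.6568

phase 1: p=-0.0105, T=0.623, ωT=1.926441, cosh=3.505349, sinh=3.359683; start (x,ẋ)=(0.024700, 0.525600) → end (x,ẋ)=(0.683954, 2.208097)
phase 2: p=0.3069, T=0.382, ωT=1.181220, cosh=1.782626, sinh=1.475722; start (x,ẋ)=(0.683954, 2.208097) → end (x,ẋ)=(2.032839, 5.656795)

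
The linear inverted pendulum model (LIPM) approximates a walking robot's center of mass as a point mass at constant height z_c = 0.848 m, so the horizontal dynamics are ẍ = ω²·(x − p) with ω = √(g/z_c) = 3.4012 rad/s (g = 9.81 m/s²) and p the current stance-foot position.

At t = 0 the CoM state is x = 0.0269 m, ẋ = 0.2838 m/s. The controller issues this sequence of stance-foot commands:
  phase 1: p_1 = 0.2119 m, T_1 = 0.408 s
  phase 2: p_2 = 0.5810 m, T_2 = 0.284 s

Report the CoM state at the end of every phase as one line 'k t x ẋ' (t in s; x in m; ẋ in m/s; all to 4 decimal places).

1 0.4080 -0.0250 -0.5778
2 0.6920 -0.5212 -3.1844

phase 1: p=0.2119, T=0.408, ωT=1.387690, cosh=2.127618, sinh=1.877967; start (x,ẋ)=(0.026900, 0.283800) → end (x,ẋ)=(-0.025010, -0.577840)
phase 2: p=0.5810, T=0.284, ωT=0.965941, cosh=1.503942, sinh=1.123317; start (x,ẋ)=(-0.025010, -0.577840) → end (x,ẋ)=(-0.521247, -3.184373)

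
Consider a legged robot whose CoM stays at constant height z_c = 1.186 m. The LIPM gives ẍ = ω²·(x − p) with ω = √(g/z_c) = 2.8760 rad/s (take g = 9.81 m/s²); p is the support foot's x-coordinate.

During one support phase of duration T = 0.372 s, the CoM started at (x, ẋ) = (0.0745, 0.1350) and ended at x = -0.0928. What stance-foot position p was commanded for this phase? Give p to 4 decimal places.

p = 0.4364

ωT = 2.8760·0.372 = 1.069872; cosh(ωT) = 1.629029, sinh(ωT) = 1.285977
x(T) = p + (x₀−p)·cosh(ωT) + (ẋ₀/ω)·sinh(ωT) ⇒ p·(1 − cosh) = x(T) − x₀·cosh − (ẋ₀/ω)·sinh
numerator   = -0.0928 − (0.0745)·1.629029 − (0.1350/2.8760)·1.285977 = -0.274527
denominator = 1 − 1.629029 = -0.629029
p = -0.274527 / -0.629029 = 0.4364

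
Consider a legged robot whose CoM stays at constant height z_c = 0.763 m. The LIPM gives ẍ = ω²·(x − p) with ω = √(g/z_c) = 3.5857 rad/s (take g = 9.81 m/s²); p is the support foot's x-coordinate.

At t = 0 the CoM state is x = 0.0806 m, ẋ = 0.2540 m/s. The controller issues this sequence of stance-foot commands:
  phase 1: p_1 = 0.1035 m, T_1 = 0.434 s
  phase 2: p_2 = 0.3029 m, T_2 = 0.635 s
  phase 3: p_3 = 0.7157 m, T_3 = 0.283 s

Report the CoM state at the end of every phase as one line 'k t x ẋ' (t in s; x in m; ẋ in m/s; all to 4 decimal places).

1 0.4340 0.2072 0.4429
2 1.0690 0.4274 0.5271
3 1.3520 0.4419 -0.4159

phase 1: p=0.1035, T=0.434, ωT=1.556194, cosh=2.475840, sinh=2.264903; start (x,ẋ)=(0.080600, 0.254000) → end (x,ẋ)=(0.207242, 0.442886)
phase 2: p=0.3029, T=0.635, ωT=2.276919, cosh=4.924605, sinh=4.822005; start (x,ẋ)=(0.207242, 0.442886) → end (x,ẋ)=(0.427411, 0.527089)
phase 3: p=0.7157, T=0.283, ωT=1.014753, cosh=1.560587, sinh=1.198095; start (x,ẋ)=(0.427411, 0.527089) → end (x,ẋ)=(0.441916, -0.415926)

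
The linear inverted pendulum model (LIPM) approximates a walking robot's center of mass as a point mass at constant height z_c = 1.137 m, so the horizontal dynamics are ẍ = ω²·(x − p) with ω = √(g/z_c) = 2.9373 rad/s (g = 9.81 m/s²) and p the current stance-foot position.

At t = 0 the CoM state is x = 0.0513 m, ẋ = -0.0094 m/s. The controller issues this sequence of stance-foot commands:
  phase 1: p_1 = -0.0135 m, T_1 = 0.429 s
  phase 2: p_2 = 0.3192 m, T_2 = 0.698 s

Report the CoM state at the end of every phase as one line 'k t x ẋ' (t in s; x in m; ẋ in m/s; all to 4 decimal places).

phase 1: p=-0.0135, T=0.429, ωT=1.260102, cosh=1.904703, sinh=1.621077; start (x,ẋ)=(0.051300, -0.009400) → end (x,ẋ)=(0.104737, 0.290647)
phase 2: p=0.3192, T=0.698, ωT=2.050235, cosh=3.949217, sinh=3.820513; start (x,ẋ)=(0.104737, 0.290647) → end (x,ẋ)=(-0.149720, -1.258875)

1 0.4290 0.1047 0.2906
2 1.1270 -0.1497 -1.2589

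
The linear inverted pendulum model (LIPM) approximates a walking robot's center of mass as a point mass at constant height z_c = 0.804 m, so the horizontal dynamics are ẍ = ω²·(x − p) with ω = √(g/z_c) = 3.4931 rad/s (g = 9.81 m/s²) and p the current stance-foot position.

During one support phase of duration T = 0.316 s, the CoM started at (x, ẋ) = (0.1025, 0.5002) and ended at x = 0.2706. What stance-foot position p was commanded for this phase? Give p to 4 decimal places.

p = 0.1382

ωT = 3.4931·0.316 = 1.103820; cosh(ωT) = 1.673632, sinh(ωT) = 1.342030
x(T) = p + (x₀−p)·cosh(ωT) + (ẋ₀/ω)·sinh(ωT) ⇒ p·(1 − cosh) = x(T) − x₀·cosh − (ẋ₀/ω)·sinh
numerator   = 0.2706 − (0.1025)·1.673632 − (0.5002/3.4931)·1.342030 = -0.093121
denominator = 1 − 1.673632 = -0.673632
p = -0.093121 / -0.673632 = 0.1382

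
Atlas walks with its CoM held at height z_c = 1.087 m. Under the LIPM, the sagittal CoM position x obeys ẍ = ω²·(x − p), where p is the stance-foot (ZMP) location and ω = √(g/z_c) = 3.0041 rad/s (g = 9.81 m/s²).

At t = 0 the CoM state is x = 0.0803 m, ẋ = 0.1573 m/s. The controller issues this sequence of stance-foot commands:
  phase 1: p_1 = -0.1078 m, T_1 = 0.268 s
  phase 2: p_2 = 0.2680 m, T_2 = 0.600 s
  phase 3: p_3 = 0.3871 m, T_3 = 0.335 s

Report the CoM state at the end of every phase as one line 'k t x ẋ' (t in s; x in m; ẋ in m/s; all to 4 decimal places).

1 0.2680 0.1915 0.7168
2 0.8680 0.7335 1.5546
3 1.2030 1.5375 3.6439

phase 1: p=-0.1078, T=0.268, ωT=0.805099, cosh=1.341981, sinh=0.894937; start (x,ẋ)=(0.080300, 0.157300) → end (x,ẋ)=(0.191487, 0.716797)
phase 2: p=0.2680, T=0.600, ωT=1.802460, cosh=3.114720, sinh=2.949828; start (x,ẋ)=(0.191487, 0.716797) → end (x,ẋ)=(0.733530, 1.554595)
phase 3: p=0.3871, T=0.335, ωT=1.006374, cosh=1.550602, sinh=1.185060; start (x,ẋ)=(0.733530, 1.554595) → end (x,ẋ)=(1.537534, 3.643865)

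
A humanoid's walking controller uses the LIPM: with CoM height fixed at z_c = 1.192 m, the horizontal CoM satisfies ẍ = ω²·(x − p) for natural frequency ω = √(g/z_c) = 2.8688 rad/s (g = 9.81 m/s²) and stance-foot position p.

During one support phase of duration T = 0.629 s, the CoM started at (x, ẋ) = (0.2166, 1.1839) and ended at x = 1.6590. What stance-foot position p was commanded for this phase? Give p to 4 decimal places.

ωT = 2.8688·0.629 = 1.804475; cosh(ωT) = 3.120671, sinh(ωT) = 2.956110
x(T) = p + (x₀−p)·cosh(ωT) + (ẋ₀/ω)·sinh(ωT) ⇒ p·(1 − cosh) = x(T) − x₀·cosh − (ẋ₀/ω)·sinh
numerator   = 1.6590 − (0.2166)·3.120671 − (1.1839/2.8688)·2.956110 = -0.236869
denominator = 1 − 3.120671 = -2.120671
p = -0.236869 / -2.120671 = 0.1117

p = 0.1117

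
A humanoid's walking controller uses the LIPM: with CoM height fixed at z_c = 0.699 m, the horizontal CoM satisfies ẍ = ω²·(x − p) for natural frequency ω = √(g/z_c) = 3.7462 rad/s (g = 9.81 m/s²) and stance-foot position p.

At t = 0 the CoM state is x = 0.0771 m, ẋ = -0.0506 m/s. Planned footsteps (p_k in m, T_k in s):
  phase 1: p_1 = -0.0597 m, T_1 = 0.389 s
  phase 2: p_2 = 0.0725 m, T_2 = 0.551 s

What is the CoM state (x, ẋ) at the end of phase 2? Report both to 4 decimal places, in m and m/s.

phase 1: p=-0.0597, T=0.389, ωT=1.457272, cosh=2.263549, sinh=2.030679; start (x,ẋ)=(0.077100, -0.050600) → end (x,ẋ)=(0.222525, 0.926147)
phase 2: p=0.0725, T=0.551, ωT=2.064156, cosh=4.002786, sinh=3.875861; start (x,ẋ)=(0.222525, 0.926147) → end (x,ẋ)=(1.631221, 5.885496)

x = 1.6312, ẋ = 5.8855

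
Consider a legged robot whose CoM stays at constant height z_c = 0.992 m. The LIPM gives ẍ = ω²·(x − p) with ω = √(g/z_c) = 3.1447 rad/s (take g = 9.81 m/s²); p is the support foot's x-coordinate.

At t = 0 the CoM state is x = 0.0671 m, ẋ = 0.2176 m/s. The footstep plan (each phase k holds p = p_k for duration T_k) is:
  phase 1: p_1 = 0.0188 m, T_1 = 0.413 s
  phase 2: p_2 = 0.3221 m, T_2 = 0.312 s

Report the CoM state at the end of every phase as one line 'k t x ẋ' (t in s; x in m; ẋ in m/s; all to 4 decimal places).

1 0.4130 0.2312 0.6860
2 0.7250 0.4340 0.7160

phase 1: p=0.0188, T=0.413, ωT=1.298761, cosh=1.968812, sinh=1.695942; start (x,ẋ)=(0.067100, 0.217600) → end (x,ẋ)=(0.231246, 0.686008)
phase 2: p=0.3221, T=0.312, ωT=0.981146, cosh=1.521197, sinh=1.146316; start (x,ẋ)=(0.231246, 0.686008) → end (x,ẋ)=(0.433959, 0.716040)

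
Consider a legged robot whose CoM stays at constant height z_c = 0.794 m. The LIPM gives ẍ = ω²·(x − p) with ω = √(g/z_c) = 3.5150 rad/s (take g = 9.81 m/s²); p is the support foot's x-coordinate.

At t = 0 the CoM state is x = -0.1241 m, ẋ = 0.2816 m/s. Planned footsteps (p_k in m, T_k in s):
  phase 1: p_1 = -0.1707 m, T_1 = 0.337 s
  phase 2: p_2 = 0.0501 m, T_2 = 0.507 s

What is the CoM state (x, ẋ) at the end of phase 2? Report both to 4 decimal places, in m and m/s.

x = 0.6055, ẋ = 2.0887

phase 1: p=-0.1707, T=0.337, ωT=1.184555, cosh=1.787557, sinh=1.481675; start (x,ẋ)=(-0.124100, 0.281600) → end (x,ẋ)=(0.031303, 0.746073)
phase 2: p=0.0501, T=0.507, ωT=1.782105, cosh=3.055318, sinh=2.887034; start (x,ẋ)=(0.031303, 0.746073) → end (x,ẋ)=(0.605453, 2.088737)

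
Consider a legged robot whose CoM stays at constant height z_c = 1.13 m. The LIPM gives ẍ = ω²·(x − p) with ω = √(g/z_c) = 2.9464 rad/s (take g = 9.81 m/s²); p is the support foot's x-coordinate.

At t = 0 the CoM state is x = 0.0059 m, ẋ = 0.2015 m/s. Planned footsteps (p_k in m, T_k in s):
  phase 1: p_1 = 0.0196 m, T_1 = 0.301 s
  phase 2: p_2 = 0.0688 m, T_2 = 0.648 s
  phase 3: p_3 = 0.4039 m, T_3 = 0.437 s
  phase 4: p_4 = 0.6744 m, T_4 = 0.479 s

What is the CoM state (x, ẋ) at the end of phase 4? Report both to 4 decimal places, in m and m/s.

phase 1: p=0.0196, T=0.301, ωT=0.886866, cosh=1.419728, sinh=1.007783; start (x,ẋ)=(0.005900, 0.201500) → end (x,ẋ)=(0.069071, 0.245395)
phase 2: p=0.0688, T=0.648, ωT=1.909267, cosh=3.448165, sinh=3.299977; start (x,ẋ)=(0.069071, 0.245395) → end (x,ẋ)=(0.344576, 0.848794)
phase 3: p=0.4039, T=0.437, ωT=1.287577, cosh=1.949966, sinh=1.674028; start (x,ẋ)=(0.344576, 0.848794) → end (x,ẋ)=(0.770472, 1.362515)
phase 4: p=0.6744, T=0.479, ωT=1.411326, cosh=2.172604, sinh=1.928784; start (x,ẋ)=(0.770472, 1.362515) → end (x,ẋ)=(1.775061, 3.506180)

x = 1.7751, ẋ = 3.5062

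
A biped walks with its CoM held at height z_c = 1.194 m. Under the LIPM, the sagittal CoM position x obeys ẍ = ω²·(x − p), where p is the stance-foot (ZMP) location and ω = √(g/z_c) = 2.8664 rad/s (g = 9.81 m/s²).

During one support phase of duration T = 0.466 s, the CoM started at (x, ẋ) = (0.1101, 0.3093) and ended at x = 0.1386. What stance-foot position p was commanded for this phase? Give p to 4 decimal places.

p = 0.2674

ωT = 2.8664·0.466 = 1.335742; cosh(ωT) = 2.032890, sinh(ωT) = 1.769928
x(T) = p + (x₀−p)·cosh(ωT) + (ẋ₀/ω)·sinh(ωT) ⇒ p·(1 − cosh) = x(T) − x₀·cosh − (ẋ₀/ω)·sinh
numerator   = 0.1386 − (0.1101)·2.032890 − (0.3093/2.8664)·1.769928 = -0.276206
denominator = 1 − 2.032890 = -1.032890
p = -0.276206 / -1.032890 = 0.2674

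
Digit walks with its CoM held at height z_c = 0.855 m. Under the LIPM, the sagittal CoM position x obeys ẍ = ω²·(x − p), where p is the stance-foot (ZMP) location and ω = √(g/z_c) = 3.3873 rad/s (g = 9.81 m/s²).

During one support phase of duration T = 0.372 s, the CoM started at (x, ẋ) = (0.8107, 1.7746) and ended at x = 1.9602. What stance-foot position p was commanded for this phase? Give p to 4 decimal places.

p = 0.4788

ωT = 3.3873·0.372 = 1.260076; cosh(ωT) = 1.904660, sinh(ωT) = 1.621028
x(T) = p + (x₀−p)·cosh(ωT) + (ẋ₀/ω)·sinh(ωT) ⇒ p·(1 − cosh) = x(T) − x₀·cosh − (ẋ₀/ω)·sinh
numerator   = 1.9602 − (0.8107)·1.904660 − (1.7746/3.3873)·1.621028 = -0.433161
denominator = 1 − 1.904660 = -0.904660
p = -0.433161 / -0.904660 = 0.4788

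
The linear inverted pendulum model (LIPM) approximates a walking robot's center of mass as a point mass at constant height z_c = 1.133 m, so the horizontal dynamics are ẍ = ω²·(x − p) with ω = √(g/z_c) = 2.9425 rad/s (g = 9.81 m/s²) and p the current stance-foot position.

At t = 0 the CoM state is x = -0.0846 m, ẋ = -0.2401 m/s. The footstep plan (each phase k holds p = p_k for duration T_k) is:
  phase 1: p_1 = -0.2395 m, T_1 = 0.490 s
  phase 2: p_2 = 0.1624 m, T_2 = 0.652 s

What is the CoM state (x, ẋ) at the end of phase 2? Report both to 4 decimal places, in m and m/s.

phase 1: p=-0.2395, T=0.490, ωT=1.441825, cosh=2.232451, sinh=1.995955; start (x,ẋ)=(-0.084600, -0.240100) → end (x,ẋ)=(-0.056558, 0.373731)
phase 2: p=0.1624, T=0.652, ωT=1.918510, cosh=3.478814, sinh=3.331989; start (x,ẋ)=(-0.056558, 0.373731) → end (x,ẋ)=(-0.176113, -0.846604)

x = -0.1761, ẋ = -0.8466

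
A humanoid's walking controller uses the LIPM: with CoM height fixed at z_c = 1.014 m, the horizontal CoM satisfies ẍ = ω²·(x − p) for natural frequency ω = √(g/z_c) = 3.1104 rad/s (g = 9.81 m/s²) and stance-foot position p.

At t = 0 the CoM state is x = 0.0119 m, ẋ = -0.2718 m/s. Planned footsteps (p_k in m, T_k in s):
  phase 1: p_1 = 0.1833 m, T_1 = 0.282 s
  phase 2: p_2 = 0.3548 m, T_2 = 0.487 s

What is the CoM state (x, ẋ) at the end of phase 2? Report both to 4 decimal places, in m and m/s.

phase 1: p=0.1833, T=0.282, ωT=0.877133, cosh=1.409985, sinh=0.994012; start (x,ẋ)=(0.011900, -0.271800) → end (x,ẋ)=(-0.145232, -0.913164)
phase 2: p=0.3548, T=0.487, ωT=1.514765, cosh=2.384106, sinh=2.164246; start (x,ẋ)=(-0.145232, -0.913164) → end (x,ẋ)=(-1.472718, -5.543133)

x = -1.4727, ẋ = -5.5431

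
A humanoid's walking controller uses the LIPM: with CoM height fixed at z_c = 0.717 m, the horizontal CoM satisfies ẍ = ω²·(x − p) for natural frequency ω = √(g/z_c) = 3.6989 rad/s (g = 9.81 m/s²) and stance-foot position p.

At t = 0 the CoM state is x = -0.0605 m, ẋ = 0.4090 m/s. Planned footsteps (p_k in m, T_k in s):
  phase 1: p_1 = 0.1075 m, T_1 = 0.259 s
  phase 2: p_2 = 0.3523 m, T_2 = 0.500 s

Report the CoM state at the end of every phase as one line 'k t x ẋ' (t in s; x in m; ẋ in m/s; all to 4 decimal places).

1 0.2590 -0.0208 -0.0792
2 0.7590 -0.9291 -4.5351

phase 1: p=0.1075, T=0.259, ωT=0.958015, cosh=1.495086, sinh=1.111432; start (x,ẋ)=(-0.060500, 0.409000) → end (x,ẋ)=(-0.020780, -0.079171)
phase 2: p=0.3523, T=0.500, ωT=1.849450, cosh=3.256823, sinh=3.099499; start (x,ẋ)=(-0.020780, -0.079171) → end (x,ẋ)=(-0.929095, -4.535105)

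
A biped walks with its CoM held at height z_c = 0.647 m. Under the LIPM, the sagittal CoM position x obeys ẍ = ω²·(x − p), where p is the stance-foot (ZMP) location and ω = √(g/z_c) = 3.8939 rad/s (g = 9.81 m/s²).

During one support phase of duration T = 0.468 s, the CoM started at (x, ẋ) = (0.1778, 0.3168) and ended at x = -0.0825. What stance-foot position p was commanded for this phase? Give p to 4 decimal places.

ωT = 3.8939·0.468 = 1.822345; cosh(ωT) = 3.173998, sinh(ωT) = 3.012352
x(T) = p + (x₀−p)·cosh(ωT) + (ẋ₀/ω)·sinh(ωT) ⇒ p·(1 − cosh) = x(T) − x₀·cosh − (ẋ₀/ω)·sinh
numerator   = -0.0825 − (0.1778)·3.173998 − (0.3168/3.8939)·3.012352 = -0.891916
denominator = 1 − 3.173998 = -2.173998
p = -0.891916 / -2.173998 = 0.4103

p = 0.4103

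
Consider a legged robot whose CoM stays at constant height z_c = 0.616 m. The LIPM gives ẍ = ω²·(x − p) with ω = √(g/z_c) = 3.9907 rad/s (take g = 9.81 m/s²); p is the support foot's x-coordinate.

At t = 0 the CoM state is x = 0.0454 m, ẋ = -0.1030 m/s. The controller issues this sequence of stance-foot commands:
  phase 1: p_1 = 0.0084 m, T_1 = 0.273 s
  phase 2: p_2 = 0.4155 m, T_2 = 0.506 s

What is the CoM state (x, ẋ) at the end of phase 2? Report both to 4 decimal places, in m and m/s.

phase 1: p=0.0084, T=0.273, ωT=1.089461, cosh=1.654535, sinh=1.318137; start (x,ẋ)=(0.045400, -0.103000) → end (x,ẋ)=(0.035597, 0.024214)
phase 2: p=0.4155, T=0.506, ωT=2.019294, cosh=3.832878, sinh=3.700129; start (x,ẋ)=(0.035597, 0.024214) → end (x,ẋ)=(-1.018172, -5.516884)

x = -1.0182, ẋ = -5.5169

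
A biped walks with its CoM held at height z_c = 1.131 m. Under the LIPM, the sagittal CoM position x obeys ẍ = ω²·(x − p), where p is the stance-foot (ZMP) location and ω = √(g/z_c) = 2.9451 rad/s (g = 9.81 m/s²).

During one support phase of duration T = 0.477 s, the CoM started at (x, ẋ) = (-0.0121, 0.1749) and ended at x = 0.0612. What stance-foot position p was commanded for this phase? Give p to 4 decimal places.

p = 0.0227

ωT = 2.9451·0.477 = 1.404813; cosh(ωT) = 2.160088, sinh(ωT) = 1.914675
x(T) = p + (x₀−p)·cosh(ωT) + (ẋ₀/ω)·sinh(ωT) ⇒ p·(1 − cosh) = x(T) − x₀·cosh − (ẋ₀/ω)·sinh
numerator   = 0.0612 − (-0.0121)·2.160088 − (0.1749/2.9451)·1.914675 = -0.026369
denominator = 1 − 2.160088 = -1.160088
p = -0.026369 / -1.160088 = 0.0227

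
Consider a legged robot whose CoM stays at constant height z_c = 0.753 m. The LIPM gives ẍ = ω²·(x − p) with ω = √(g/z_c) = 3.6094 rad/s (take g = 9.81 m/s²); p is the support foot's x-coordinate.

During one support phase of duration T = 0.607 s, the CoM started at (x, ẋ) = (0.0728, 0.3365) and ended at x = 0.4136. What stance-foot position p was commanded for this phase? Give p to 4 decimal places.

p = 0.0929

ωT = 3.6094·0.607 = 2.190906; cosh(ωT) = 4.527563, sinh(ωT) = 4.415747
x(T) = p + (x₀−p)·cosh(ωT) + (ẋ₀/ω)·sinh(ωT) ⇒ p·(1 − cosh) = x(T) − x₀·cosh − (ẋ₀/ω)·sinh
numerator   = 0.4136 − (0.0728)·4.527563 − (0.3365/3.6094)·4.415747 = -0.327681
denominator = 1 − 4.527563 = -3.527563
p = -0.327681 / -3.527563 = 0.0929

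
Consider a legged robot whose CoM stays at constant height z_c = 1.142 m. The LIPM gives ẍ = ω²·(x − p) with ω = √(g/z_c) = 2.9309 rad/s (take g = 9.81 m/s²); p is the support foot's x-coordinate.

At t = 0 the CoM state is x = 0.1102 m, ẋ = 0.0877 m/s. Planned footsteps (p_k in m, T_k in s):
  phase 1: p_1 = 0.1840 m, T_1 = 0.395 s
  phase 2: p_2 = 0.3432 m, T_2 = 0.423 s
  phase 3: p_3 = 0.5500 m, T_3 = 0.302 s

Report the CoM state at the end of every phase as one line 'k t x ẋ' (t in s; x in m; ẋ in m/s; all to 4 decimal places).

phase 1: p=0.1840, T=0.395, ωT=1.157706, cosh=1.748414, sinh=1.434208; start (x,ẋ)=(0.110200, 0.087700) → end (x,ẋ)=(0.097882, -0.156884)
phase 2: p=0.3432, T=0.423, ωT=1.239771, cosh=1.872136, sinh=1.582685; start (x,ẋ)=(0.097882, -0.156884) → end (x,ẋ)=(-0.200786, -1.431662)
phase 3: p=0.5500, T=0.302, ωT=0.885132, cosh=1.417982, sinh=1.005322; start (x,ẋ)=(-0.200786, -1.431662) → end (x,ẋ)=(-1.005672, -4.242259)

1 0.3950 0.0979 -0.1569
2 0.8180 -0.2008 -1.4317
3 1.1200 -1.0057 -4.2423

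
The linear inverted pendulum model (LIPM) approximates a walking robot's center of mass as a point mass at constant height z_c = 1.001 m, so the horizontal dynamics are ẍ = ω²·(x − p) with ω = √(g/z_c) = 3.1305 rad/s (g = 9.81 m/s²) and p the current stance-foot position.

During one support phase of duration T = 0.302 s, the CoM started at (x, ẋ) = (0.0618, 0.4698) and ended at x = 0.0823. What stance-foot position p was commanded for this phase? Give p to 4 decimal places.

ωT = 3.1305·0.302 = 0.945411; cosh(ωT) = 1.481195, sinh(ωT) = 1.092676
x(T) = p + (x₀−p)·cosh(ωT) + (ẋ₀/ω)·sinh(ωT) ⇒ p·(1 − cosh) = x(T) − x₀·cosh − (ẋ₀/ω)·sinh
numerator   = 0.0823 − (0.0618)·1.481195 − (0.4698/3.1305)·1.092676 = -0.173218
denominator = 1 − 1.481195 = -0.481195
p = -0.173218 / -0.481195 = 0.3600

p = 0.3600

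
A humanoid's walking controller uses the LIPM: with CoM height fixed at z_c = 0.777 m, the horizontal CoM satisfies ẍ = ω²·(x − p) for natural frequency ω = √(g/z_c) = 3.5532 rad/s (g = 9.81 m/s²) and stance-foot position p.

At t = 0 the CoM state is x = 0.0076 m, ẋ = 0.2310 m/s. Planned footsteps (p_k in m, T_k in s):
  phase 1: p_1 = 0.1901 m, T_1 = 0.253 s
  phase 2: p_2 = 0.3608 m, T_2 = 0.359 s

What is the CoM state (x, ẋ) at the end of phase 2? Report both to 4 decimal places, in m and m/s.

phase 1: p=0.1901, T=0.253, ωT=0.898960, cosh=1.432019, sinh=1.025026; start (x,ẋ)=(0.007600, 0.231000) → end (x,ẋ)=(-0.004605, -0.333891)
phase 2: p=0.3608, T=0.359, ωT=1.275599, cosh=1.930054, sinh=1.650791; start (x,ẋ)=(-0.004605, -0.333891) → end (x,ẋ)=(-0.499574, -2.787742)

x = -0.4996, ẋ = -2.7877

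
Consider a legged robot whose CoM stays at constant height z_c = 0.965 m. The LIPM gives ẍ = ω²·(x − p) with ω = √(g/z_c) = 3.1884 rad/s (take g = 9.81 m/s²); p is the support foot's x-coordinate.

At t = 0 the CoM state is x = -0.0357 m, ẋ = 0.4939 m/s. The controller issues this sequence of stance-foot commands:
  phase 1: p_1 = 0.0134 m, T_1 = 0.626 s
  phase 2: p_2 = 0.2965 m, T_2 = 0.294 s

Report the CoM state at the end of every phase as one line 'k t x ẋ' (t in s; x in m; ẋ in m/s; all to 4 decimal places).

phase 1: p=0.0134, T=0.626, ωT=1.995938, cosh=3.747496, sinh=3.611610; start (x,ẋ)=(-0.035700, 0.493900) → end (x,ẋ)=(0.388855, 1.285489)
phase 2: p=0.2965, T=0.294, ωT=0.937390, cosh=1.472478, sinh=1.080829; start (x,ẋ)=(0.388855, 1.285489) → end (x,ẋ)=(0.868257, 2.211122)

1 0.6260 0.3889 1.2855
2 0.9200 0.8683 2.2111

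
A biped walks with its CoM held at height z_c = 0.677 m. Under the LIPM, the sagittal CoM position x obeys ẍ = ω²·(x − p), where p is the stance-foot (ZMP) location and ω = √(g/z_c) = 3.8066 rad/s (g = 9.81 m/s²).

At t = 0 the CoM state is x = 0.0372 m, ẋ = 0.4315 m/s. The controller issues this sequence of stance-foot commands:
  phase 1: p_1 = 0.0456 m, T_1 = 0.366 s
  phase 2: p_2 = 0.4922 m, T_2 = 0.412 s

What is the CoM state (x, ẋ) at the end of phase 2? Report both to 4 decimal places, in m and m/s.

phase 1: p=0.0456, T=0.366, ωT=1.393216, cosh=2.138028, sinh=1.889753; start (x,ẋ)=(0.037200, 0.431500) → end (x,ẋ)=(0.241855, 0.862134)
phase 2: p=0.4922, T=0.412, ωT=1.568319, cosh=2.503486, sinh=2.295090; start (x,ẋ)=(0.241855, 0.862134) → end (x,ẋ)=(0.385266, -0.028799)

x = 0.3853, ẋ = -0.0288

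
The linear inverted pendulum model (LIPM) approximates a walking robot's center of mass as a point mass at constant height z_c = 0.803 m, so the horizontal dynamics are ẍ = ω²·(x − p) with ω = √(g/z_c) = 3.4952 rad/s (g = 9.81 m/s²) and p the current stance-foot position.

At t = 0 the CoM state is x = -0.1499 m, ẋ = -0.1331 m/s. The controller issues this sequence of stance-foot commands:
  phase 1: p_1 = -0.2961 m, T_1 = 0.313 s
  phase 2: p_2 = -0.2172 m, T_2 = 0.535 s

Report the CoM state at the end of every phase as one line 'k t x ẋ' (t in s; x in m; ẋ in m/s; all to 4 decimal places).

1 0.3130 -0.1038 0.4564
2 0.8480 0.5729 2.7707

phase 1: p=-0.2961, T=0.313, ωT=1.093998, cosh=1.660531, sinh=1.325656; start (x,ẋ)=(-0.149900, -0.133100) → end (x,ẋ)=(-0.103812, 0.456391)
phase 2: p=-0.2172, T=0.535, ωT=1.869932, cosh=3.320995, sinh=3.166861; start (x,ẋ)=(-0.103812, 0.456391) → end (x,ẋ)=(0.572878, 2.770740)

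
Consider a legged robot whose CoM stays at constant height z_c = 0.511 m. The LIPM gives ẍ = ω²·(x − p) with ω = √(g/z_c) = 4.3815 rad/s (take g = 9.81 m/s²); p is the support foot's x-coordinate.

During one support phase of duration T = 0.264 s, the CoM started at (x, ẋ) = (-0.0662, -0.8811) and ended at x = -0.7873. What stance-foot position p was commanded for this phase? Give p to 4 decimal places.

p = 0.5135

ωT = 4.3815·0.264 = 1.156716; cosh(ωT) = 1.746996, sinh(ωT) = 1.432479
x(T) = p + (x₀−p)·cosh(ωT) + (ẋ₀/ω)·sinh(ωT) ⇒ p·(1 − cosh) = x(T) − x₀·cosh − (ẋ₀/ω)·sinh
numerator   = -0.7873 − (-0.0662)·1.746996 − (-0.8811/4.3815)·1.432479 = -0.383584
denominator = 1 − 1.746996 = -0.746996
p = -0.383584 / -0.746996 = 0.5135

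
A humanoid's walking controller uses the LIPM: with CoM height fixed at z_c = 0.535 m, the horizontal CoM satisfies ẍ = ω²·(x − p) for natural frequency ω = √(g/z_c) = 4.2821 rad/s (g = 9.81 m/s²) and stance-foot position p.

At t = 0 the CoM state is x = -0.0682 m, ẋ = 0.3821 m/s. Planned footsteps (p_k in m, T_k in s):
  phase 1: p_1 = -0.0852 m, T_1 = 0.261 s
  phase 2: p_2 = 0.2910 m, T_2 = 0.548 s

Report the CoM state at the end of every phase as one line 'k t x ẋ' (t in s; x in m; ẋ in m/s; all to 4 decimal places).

phase 1: p=-0.0852, T=0.261, ωT=1.117628, cosh=1.692324, sinh=1.365269; start (x,ẋ)=(-0.068200, 0.382100) → end (x,ẋ)=(0.065395, 0.746023)
phase 2: p=0.2910, T=0.548, ωT=2.346591, cosh=5.272789, sinh=5.177094; start (x,ẋ)=(0.065395, 0.746023) → end (x,ẋ)=(0.003381, -1.067777)

1 0.2610 0.0654 0.7460
2 0.8090 0.0034 -1.0678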